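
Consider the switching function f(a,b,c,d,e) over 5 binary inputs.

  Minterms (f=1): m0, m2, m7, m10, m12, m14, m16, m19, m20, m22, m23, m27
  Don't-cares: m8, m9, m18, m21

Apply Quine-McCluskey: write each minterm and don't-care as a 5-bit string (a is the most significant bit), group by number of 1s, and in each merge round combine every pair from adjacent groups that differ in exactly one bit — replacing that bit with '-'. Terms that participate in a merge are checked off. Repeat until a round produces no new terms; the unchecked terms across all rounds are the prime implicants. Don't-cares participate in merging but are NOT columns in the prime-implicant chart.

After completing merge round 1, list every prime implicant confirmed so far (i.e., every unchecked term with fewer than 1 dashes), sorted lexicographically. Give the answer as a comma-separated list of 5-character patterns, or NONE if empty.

Round 0: 00000✓ 00010✓ 00111✓ 01000✓ 01001✓ 01010✓ 01100✓ 01110✓ 10000✓ 10010✓ 10011✓ 10100✓ 10101✓ 10110✓ 10111✓ 11011✓
Round 1: -0000✓ -0010✓ -0111 0-000✓ 0-010✓ 000-0✓ 01-00✓ 01-10✓ 010-0✓ 0100- 011-0✓ 1-011 10-00✓ 10-10✓ 10-11✓ 100-0✓ 1001-✓ 101-0✓ 101-1✓ 1010-✓ 1011-✓
Round 2: -00-0 0-0-0 01--0 10--0 10-1- 101--
PIs = {-00-0, -0111, 0-0-0, 01--0, 0100-, 1-011, 10--0, 10-1-, 101--}

NONE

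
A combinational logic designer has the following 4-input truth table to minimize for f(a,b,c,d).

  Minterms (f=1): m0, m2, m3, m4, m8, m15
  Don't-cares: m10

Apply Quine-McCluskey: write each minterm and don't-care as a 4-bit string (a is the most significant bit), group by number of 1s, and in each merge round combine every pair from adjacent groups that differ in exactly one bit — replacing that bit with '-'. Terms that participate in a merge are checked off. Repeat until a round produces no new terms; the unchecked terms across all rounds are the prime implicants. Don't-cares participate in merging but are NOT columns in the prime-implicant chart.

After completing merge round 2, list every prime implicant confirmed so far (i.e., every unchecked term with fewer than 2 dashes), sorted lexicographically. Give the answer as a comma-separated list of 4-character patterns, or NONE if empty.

0-00, 001-, 1111

size-2^0 implicants → 0000(✓)  0010(✓)  0011(✓)  0100(✓)  1000(✓)  1010(✓)  1111
size-2^1 implicants → -000(✓)  -010(✓)  0-00  00-0(✓)  001-  10-0(✓)
size-2^2 implicants → -0-0
Unchecked terms (primes): -0-0, 0-00, 001-, 1111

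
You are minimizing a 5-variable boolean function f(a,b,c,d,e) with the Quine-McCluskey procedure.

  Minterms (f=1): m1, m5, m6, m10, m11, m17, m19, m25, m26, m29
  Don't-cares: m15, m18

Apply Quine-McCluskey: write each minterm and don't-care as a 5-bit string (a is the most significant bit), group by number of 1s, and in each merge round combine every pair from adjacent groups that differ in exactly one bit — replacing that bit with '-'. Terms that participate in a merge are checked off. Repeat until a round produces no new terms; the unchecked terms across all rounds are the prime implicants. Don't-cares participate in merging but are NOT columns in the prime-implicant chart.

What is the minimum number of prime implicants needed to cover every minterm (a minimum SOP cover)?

Round 0: 00001✓ 00101✓ 00110 01010✓ 01011✓ 01111✓ 10001✓ 10010✓ 10011✓ 11001✓ 11010✓ 11101✓
Round 1: -0001 -1010 00-01 01-11 0101- 1-001 1-010 100-1 1001- 11-01
PIs = {-0001, -1010, 00-01, 00110, 01-11, 0101-, 1-001, 1-010, 100-1, 1001-, 11-01}
Coverage chart:
  m1: -0001,00-01
  m5: 00-01 ←essential
  m6: 00110 ←essential
  m10: -1010,0101-
  m11: 01-11,0101-
  m17: -0001,1-001,100-1
  m19: 100-1,1001-
  m25: 1-001,11-01
  m26: -1010,1-010
  m29: 11-01 ←essential
Essential: 00-01, 00110, 11-01
Petrick residual → -1010, 01-11, 100-1
Min cover (6 terms): bc'de' + a'b'd'e + a'b'cde' + a'bde + ab'c'e + abd'e

6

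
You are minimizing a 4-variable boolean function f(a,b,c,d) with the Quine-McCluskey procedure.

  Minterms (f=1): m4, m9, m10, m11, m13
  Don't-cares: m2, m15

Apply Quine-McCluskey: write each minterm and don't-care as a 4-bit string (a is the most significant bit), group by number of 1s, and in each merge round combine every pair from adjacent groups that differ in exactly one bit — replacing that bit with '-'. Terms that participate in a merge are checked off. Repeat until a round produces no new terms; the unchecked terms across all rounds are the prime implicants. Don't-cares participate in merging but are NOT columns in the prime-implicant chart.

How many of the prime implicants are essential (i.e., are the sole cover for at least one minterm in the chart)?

2

[col 0] 0010*, 0100, 1001*, 1010*, 1011*, 1101*, 1111*
[col 1] -010, 1-01*, 1-11*, 10-1*, 101-, 11-1*
[col 2] 1--1
Prime implicants: -010, 0100, 1--1, 101-
PI chart (minterm → PIs covering it):
  4 | 0100  (sole → essential)
  9 | 1--1  (sole → essential)
  10 | -010,101-
  11 | 1--1,101-
  13 | 1--1  (sole → essential)
Essential prime implicants: 0100, 1--1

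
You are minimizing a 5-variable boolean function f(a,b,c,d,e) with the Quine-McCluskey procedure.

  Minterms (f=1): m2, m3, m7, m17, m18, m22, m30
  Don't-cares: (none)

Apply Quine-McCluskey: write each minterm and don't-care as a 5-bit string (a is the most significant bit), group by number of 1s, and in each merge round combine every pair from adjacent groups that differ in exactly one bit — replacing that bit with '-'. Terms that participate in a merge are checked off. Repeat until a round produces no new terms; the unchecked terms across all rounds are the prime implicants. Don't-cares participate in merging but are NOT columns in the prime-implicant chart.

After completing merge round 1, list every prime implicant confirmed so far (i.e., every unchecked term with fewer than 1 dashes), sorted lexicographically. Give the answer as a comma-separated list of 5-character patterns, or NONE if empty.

10001

size-2^0 implicants → 00010(✓)  00011(✓)  00111(✓)  10001  10010(✓)  10110(✓)  11110(✓)
size-2^1 implicants → -0010  00-11  0001-  1-110  10-10
Unchecked terms (primes): -0010, 00-11, 0001-, 1-110, 10-10, 10001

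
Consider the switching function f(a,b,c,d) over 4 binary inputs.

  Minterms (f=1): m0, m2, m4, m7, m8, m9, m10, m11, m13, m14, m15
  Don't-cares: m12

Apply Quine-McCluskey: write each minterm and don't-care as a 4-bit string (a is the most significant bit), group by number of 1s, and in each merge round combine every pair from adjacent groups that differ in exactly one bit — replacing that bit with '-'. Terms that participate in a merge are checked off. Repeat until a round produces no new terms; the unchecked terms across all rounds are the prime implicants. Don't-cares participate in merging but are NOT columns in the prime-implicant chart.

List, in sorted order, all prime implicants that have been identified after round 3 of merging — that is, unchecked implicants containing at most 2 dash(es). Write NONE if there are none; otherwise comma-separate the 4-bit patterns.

size-2^0 implicants → 0000(✓)  0010(✓)  0100(✓)  0111(✓)  1000(✓)  1001(✓)  1010(✓)  1011(✓)  1100(✓)  1101(✓)  1110(✓)  1111(✓)
size-2^1 implicants → -000(✓)  -010(✓)  -100(✓)  -111  0-00(✓)  00-0(✓)  1-00(✓)  1-01(✓)  1-10(✓)  1-11(✓)  10-0(✓)  10-1(✓)  100-(✓)  101-(✓)  11-0(✓)  11-1(✓)  110-(✓)  111-(✓)
size-2^2 implicants → --00  -0-0  1--0(✓)  1--1(✓)  1-0-(✓)  1-1-(✓)  10--(✓)  11--(✓)
size-2^3 implicants → 1---
Unchecked terms (primes): --00, -0-0, -111, 1---

--00, -0-0, -111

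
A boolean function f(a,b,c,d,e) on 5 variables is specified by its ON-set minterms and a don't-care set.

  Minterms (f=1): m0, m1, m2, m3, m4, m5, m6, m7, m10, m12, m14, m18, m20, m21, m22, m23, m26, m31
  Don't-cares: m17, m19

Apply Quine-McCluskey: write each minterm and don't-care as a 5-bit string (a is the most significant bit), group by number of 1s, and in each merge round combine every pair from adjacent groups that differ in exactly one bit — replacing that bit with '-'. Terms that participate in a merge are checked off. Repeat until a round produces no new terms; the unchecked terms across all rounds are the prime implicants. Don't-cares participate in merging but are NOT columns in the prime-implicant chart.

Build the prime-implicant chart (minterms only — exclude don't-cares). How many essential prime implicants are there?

size-2^0 implicants → 00000(✓)  00001(✓)  00010(✓)  00011(✓)  00100(✓)  00101(✓)  00110(✓)  00111(✓)  01010(✓)  01100(✓)  01110(✓)  10001(✓)  10010(✓)  10011(✓)  10100(✓)  10101(✓)  10110(✓)  10111(✓)  11010(✓)  11111(✓)
size-2^1 implicants → -0001(✓)  -0010(✓)  -0011(✓)  -0100(✓)  -0101(✓)  -0110(✓)  -0111(✓)  -1010(✓)  0-010(✓)  0-100(✓)  0-110(✓)  00-00(✓)  00-01(✓)  00-10(✓)  00-11(✓)  000-0(✓)  000-1(✓)  0000-(✓)  0001-(✓)  001-0(✓)  001-1(✓)  0010-(✓)  0011-(✓)  01-10(✓)  011-0(✓)  1-010(✓)  1-111  10-01(✓)  10-10(✓)  10-11(✓)  100-1(✓)  1001-(✓)  101-0(✓)  101-1(✓)  1010-(✓)  1011-(✓)
size-2^2 implicants → --010  -0-01(✓)  -0-10(✓)  -0-11(✓)  -00-1(✓)  -001-(✓)  -01-0(✓)  -01-1(✓)  -010-(✓)  -011-(✓)  0--10  0-1-0  00--0(✓)  00--1(✓)  00-0-(✓)  00-1-(✓)  000--(✓)  001--(✓)  10--1(✓)  10-1-(✓)  101--(✓)
size-2^3 implicants → -0--1  -0-1-  -01--  00---
Unchecked terms (primes): --010, -0--1, -0-1-, -01--, 0--10, 0-1-0, 00---, 1-111
Minterm coverage:
  m0 ⊆ 00--- [E]
  m1 ⊆ -0--1,00---
  m2 ⊆ --010,-0-1-,0--10,00---
  m3 ⊆ -0--1,-0-1-,00---
  m4 ⊆ -01--,0-1-0,00---
  m5 ⊆ -0--1,-01--,00---
  m6 ⊆ -0-1-,-01--,0--10,0-1-0,00---
  m7 ⊆ -0--1,-0-1-,-01--,00---
  m10 ⊆ --010,0--10
  m12 ⊆ 0-1-0 [E]
  m14 ⊆ 0--10,0-1-0
  m18 ⊆ --010,-0-1-
  m20 ⊆ -01-- [E]
  m21 ⊆ -0--1,-01--
  m22 ⊆ -0-1-,-01--
  m23 ⊆ -0--1,-0-1-,-01--,1-111
  m26 ⊆ --010 [E]
  m31 ⊆ 1-111 [E]
E = {--010, -01--, 0-1-0, 00---, 1-111}

5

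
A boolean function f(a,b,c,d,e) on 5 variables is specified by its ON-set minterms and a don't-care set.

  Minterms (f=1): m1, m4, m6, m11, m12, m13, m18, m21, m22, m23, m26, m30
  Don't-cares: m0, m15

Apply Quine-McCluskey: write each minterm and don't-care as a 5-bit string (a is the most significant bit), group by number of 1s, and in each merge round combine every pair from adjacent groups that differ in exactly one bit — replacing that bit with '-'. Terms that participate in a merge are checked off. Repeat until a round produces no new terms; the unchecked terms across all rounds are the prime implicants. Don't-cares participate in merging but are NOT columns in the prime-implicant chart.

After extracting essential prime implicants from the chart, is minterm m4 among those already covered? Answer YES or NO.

Round 0: 00000✓ 00001✓ 00100✓ 00110✓ 01011✓ 01100✓ 01101✓ 01111✓ 10010✓ 10101✓ 10110✓ 10111✓ 11010✓ 11110✓
Round 1: -0110 0-100 00-00 0000- 001-0 01-11 011-1 0110- 1-010✓ 1-110✓ 10-10✓ 101-1 1011- 11-10✓
Round 2: 1--10
PIs = {-0110, 0-100, 00-00, 0000-, 001-0, 01-11, 011-1, 0110-, 1--10, 101-1, 1011-}
Coverage chart:
  m1: 0000- ←essential
  m4: 0-100,00-00,001-0
  m6: -0110,001-0
  m11: 01-11 ←essential
  m12: 0-100,0110-
  m13: 011-1,0110-
  m18: 1--10 ←essential
  m21: 101-1 ←essential
  m22: -0110,1--10,1011-
  m23: 101-1,1011-
  m26: 1--10 ←essential
  m30: 1--10 ←essential
Essential: 0000-, 01-11, 1--10, 101-1

NO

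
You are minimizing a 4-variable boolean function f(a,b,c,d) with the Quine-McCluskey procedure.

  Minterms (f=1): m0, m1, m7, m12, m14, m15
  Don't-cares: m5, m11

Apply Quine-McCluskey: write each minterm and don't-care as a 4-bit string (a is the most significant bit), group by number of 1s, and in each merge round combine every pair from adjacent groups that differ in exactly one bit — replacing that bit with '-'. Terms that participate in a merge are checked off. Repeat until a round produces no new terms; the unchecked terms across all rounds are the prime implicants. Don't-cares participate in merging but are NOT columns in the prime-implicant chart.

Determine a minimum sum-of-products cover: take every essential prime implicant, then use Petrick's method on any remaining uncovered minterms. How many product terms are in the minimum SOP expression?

3

[col 0] 0000*, 0001*, 0101*, 0111*, 1011*, 1100*, 1110*, 1111*
[col 1] -111, 0-01, 000-, 01-1, 1-11, 11-0, 111-
Prime implicants: -111, 0-01, 000-, 01-1, 1-11, 11-0, 111-
PI chart (minterm → PIs covering it):
  0 | 000-  (sole → essential)
  1 | 0-01,000-
  7 | -111,01-1
  12 | 11-0  (sole → essential)
  14 | 11-0,111-
  15 | -111,1-11,111-
Essential prime implicants: 000-, 11-0
Petrick residual → -111
Minimum SOP uses 3 PIs: bcd + a'b'c' + abd'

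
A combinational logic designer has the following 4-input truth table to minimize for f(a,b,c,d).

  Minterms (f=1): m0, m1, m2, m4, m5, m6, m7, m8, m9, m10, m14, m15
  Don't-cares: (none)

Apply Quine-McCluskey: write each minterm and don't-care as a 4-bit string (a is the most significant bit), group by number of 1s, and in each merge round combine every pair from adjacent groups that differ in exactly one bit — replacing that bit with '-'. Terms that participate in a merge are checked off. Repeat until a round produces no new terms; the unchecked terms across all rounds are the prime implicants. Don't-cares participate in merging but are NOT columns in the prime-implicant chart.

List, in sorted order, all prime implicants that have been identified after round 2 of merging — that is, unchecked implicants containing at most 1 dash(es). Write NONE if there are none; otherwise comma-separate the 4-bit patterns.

[col 0] 0000*, 0001*, 0010*, 0100*, 0101*, 0110*, 0111*, 1000*, 1001*, 1010*, 1110*, 1111*
[col 1] -000*, -001*, -010*, -110*, -111*, 0-00*, 0-01*, 0-10*, 00-0*, 000-*, 01-0*, 01-1*, 010-*, 011-*, 1-10*, 10-0*, 100-*, 111-*
[col 2] --10, -0-0, -00-, -11-, 0--0, 0-0-, 01--
Prime implicants: --10, -0-0, -00-, -11-, 0--0, 0-0-, 01--

NONE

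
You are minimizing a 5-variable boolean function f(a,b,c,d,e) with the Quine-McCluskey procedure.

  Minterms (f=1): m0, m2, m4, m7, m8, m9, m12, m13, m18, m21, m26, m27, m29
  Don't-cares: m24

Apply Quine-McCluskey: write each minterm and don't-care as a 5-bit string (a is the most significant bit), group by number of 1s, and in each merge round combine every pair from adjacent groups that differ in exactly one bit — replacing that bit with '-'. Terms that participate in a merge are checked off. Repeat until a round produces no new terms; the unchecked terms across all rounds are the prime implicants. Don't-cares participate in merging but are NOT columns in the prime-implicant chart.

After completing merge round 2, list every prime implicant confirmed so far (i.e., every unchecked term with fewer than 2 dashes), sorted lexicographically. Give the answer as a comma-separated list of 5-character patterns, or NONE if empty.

[col 0] 00000*, 00010*, 00100*, 00111, 01000*, 01001*, 01100*, 01101*, 10010*, 10101*, 11000*, 11010*, 11011*, 11101*
[col 1] -0010, -1000, -1101, 0-000*, 0-100*, 00-00*, 000-0, 01-00*, 01-01*, 0100-*, 0110-*, 1-010, 1-101, 110-0, 1101-
[col 2] 0--00, 01-0-
Prime implicants: -0010, -1000, -1101, 0--00, 000-0, 00111, 01-0-, 1-010, 1-101, 110-0, 1101-

-0010, -1000, -1101, 000-0, 00111, 1-010, 1-101, 110-0, 1101-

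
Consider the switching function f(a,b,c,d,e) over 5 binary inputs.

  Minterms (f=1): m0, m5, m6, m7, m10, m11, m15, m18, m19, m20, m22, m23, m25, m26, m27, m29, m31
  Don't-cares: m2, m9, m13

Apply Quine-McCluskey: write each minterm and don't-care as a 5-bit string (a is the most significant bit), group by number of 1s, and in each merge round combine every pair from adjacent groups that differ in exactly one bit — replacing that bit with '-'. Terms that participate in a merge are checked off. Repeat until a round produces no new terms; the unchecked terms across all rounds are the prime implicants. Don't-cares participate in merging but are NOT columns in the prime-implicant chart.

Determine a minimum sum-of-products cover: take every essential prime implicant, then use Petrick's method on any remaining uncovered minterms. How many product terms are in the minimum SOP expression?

size-2^0 implicants → 00000(✓)  00010(✓)  00101(✓)  00110(✓)  00111(✓)  01001(✓)  01010(✓)  01011(✓)  01101(✓)  01111(✓)  10010(✓)  10011(✓)  10100(✓)  10110(✓)  10111(✓)  11001(✓)  11010(✓)  11011(✓)  11101(✓)  11111(✓)
size-2^1 implicants → -0010(✓)  -0110(✓)  -0111(✓)  -1001(✓)  -1010(✓)  -1011(✓)  -1101(✓)  -1111(✓)  0-010(✓)  0-101(✓)  0-111(✓)  00-10(✓)  000-0  001-1(✓)  0011-(✓)  01-01(✓)  01-11(✓)  010-1(✓)  0101-(✓)  011-1(✓)  1-010(✓)  1-011(✓)  1-111(✓)  10-10(✓)  10-11(✓)  1001-(✓)  101-0  1011-(✓)  11-01(✓)  11-11(✓)  110-1(✓)  1101-(✓)  111-1(✓)
size-2^2 implicants → --010  --111  -0-10  -011-  -1-01(✓)  -1-11(✓)  -10-1(✓)  -101-  -11-1(✓)  0-1-1  01--1(✓)  1--11  1-01-  10-1-  11--1(✓)
size-2^3 implicants → -1--1
Unchecked terms (primes): --010, --111, -0-10, -011-, -1--1, -101-, 0-1-1, 000-0, 1--11, 1-01-, 10-1-, 101-0
Minterm coverage:
  m0 ⊆ 000-0 [E]
  m5 ⊆ 0-1-1 [E]
  m6 ⊆ -0-10,-011-
  m7 ⊆ --111,-011-,0-1-1
  m10 ⊆ --010,-101-
  m11 ⊆ -1--1,-101-
  m15 ⊆ --111,-1--1,0-1-1
  m18 ⊆ --010,-0-10,1-01-,10-1-
  m19 ⊆ 1--11,1-01-,10-1-
  m20 ⊆ 101-0 [E]
  m22 ⊆ -0-10,-011-,10-1-,101-0
  m23 ⊆ --111,-011-,1--11,10-1-
  m25 ⊆ -1--1 [E]
  m26 ⊆ --010,-101-,1-01-
  m27 ⊆ -1--1,-101-,1--11,1-01-
  m29 ⊆ -1--1 [E]
  m31 ⊆ --111,-1--1,1--11
E = {-1--1, 0-1-1, 000-0, 101-0}
Petrick residual → --010, -0-10, 1--11
Cover = c'de' + b'de' + be + a'ce + a'b'c'e' + ade + ab'ce'  |cover|=7

7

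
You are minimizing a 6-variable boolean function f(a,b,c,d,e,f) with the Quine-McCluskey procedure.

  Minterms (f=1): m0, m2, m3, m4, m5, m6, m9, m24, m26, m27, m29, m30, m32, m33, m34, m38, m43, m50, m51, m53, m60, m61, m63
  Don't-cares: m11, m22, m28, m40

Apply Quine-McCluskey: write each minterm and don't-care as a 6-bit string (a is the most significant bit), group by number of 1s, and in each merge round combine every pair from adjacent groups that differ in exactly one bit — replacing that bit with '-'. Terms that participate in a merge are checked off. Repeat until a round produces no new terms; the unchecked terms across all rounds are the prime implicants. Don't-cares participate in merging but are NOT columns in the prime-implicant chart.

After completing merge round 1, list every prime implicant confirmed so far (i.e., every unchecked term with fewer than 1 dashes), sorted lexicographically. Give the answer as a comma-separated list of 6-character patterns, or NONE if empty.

NONE

Round 0: 000000✓ 000010✓ 000011✓ 000100✓ 000101✓ 000110✓ 001001✓ 001011✓ 010110✓ 011000✓ 011010✓ 011011✓ 011100✓ 011101✓ 011110✓ 100000✓ 100001✓ 100010✓ 100110✓ 101000✓ 101011✓ 110010✓ 110011✓ 110101✓ 111100✓ 111101✓ 111111✓
Round 1: -00000✓ -00010✓ -00110✓ -01011 -11100✓ -11101✓ 0-0110 0-1011 00-011 000-00✓ 000-10✓ 0000-0✓ 00001- 0001-0✓ 00010- 0010-1 01-110 011-00✓ 011-10✓ 0110-0✓ 01101- 0111-0✓ 01110-✓ 1-0010 10-000 100-10✓ 1000-0✓ 10000- 11-101 11001- 1111-1 11110-✓
Round 2: -00-10 -000-0 -1110- 000--0 011--0
PIs = {-00-10, -000-0, -01011, -1110-, 0-0110, 0-1011, 00-011, 000--0, 00001-, 00010-, 0010-1, 01-110, 011--0, 01101-, 1-0010, 10-000, 10000-, 11-101, 11001-, 1111-1}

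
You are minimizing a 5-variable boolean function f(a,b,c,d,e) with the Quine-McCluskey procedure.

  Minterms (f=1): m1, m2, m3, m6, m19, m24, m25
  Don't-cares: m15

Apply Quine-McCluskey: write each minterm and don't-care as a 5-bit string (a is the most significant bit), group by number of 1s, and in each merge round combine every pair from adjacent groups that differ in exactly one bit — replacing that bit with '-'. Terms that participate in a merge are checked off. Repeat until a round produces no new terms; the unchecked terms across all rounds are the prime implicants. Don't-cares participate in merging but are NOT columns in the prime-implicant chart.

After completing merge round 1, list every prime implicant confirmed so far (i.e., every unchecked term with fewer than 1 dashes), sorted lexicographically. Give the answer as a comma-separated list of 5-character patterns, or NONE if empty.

01111

[col 0] 00001*, 00010*, 00011*, 00110*, 01111, 10011*, 11000*, 11001*
[col 1] -0011, 00-10, 000-1, 0001-, 1100-
Prime implicants: -0011, 00-10, 000-1, 0001-, 01111, 1100-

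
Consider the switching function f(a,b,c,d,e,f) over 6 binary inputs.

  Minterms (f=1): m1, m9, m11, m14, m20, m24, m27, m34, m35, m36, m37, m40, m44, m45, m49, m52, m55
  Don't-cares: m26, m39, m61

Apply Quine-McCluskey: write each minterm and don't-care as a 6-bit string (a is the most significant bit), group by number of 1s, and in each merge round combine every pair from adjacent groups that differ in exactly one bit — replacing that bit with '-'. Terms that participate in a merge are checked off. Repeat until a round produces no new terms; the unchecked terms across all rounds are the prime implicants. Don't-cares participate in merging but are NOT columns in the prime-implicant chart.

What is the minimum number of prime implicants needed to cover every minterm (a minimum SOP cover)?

10

[col 0] 000001*, 001001*, 001011*, 001110, 010100*, 011000*, 011010*, 011011*, 100010*, 100011*, 100100*, 100101*, 100111*, 101000*, 101100*, 101101*, 110001, 110100*, 110111*, 111101*
[col 1] -10100, 0-1011, 00-001, 0010-1, 0110-0, 01101-, 1-0100, 1-0111, 1-1101, 10-100*, 10-101*, 100-11, 10001-, 1001-1, 10010-*, 101-00, 10110-*
[col 2] 10-10-
Prime implicants: -10100, 0-1011, 00-001, 0010-1, 001110, 0110-0, 01101-, 1-0100, 1-0111, 1-1101, 10-10-, 100-11, 10001-, 1001-1, 101-00, 110001
PI chart (minterm → PIs covering it):
  1 | 00-001  (sole → essential)
  9 | 00-001,0010-1
  11 | 0-1011,0010-1
  14 | 001110  (sole → essential)
  20 | -10100  (sole → essential)
  24 | 0110-0  (sole → essential)
  27 | 0-1011,01101-
  34 | 10001-  (sole → essential)
  35 | 100-11,10001-
  36 | 1-0100,10-10-
  37 | 10-10-,1001-1
  40 | 101-00  (sole → essential)
  44 | 10-10-,101-00
  45 | 1-1101,10-10-
  49 | 110001  (sole → essential)
  52 | -10100,1-0100
  55 | 1-0111  (sole → essential)
Essential prime implicants: -10100, 00-001, 001110, 0110-0, 1-0111, 10001-, 101-00, 110001
Petrick residual → 0-1011, 10-10-
Minimum SOP uses 10 PIs: bc'de'f' + a'cd'ef + a'b'd'e'f + a'b'cdef' + a'bcd'f' + ac'def + ab'de' + ab'c'd'e + ab'ce'f' + abc'd'e'f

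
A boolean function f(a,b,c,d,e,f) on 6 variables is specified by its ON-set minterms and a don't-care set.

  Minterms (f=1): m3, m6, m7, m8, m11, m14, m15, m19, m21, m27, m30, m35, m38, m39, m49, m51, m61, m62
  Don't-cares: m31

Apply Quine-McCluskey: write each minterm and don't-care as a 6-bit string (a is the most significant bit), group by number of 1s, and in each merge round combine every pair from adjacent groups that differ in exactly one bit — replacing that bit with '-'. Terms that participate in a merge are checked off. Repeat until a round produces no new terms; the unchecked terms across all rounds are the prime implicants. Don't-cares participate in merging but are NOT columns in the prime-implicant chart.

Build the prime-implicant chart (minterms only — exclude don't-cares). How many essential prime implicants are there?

6

Round 0: 000011✓ 000110✓ 000111✓ 001000 001011✓ 001110✓ 001111✓ 010011✓ 010101 011011✓ 011110✓ 011111✓ 100011✓ 100110✓ 100111✓ 110001✓ 110011✓ 111101 111110✓
Round 1: -00011✓ -00110✓ -00111✓ -10011✓ -11110 0-0011✓ 0-1011✓ 0-1110✓ 0-1111✓ 00-011✓ 00-110✓ 00-111✓ 000-11✓ 00011-✓ 001-11✓ 00111-✓ 01-011✓ 011-11✓ 01111-✓ 1-0011✓ 100-11✓ 10011-✓ 1100-1
Round 2: --0011 -00-11 -0011- 0--011 0-1-11 0-111- 00--11 00-11-
PIs = {--0011, -00-11, -0011-, -11110, 0--011, 0-1-11, 0-111-, 00--11, 00-11-, 001000, 010101, 1100-1, 111101}
Coverage chart:
  m3: --0011,-00-11,0--011,00--11
  m6: -0011-,00-11-
  m7: -00-11,-0011-,00--11,00-11-
  m8: 001000 ←essential
  m11: 0--011,0-1-11,00--11
  m14: 0-111-,00-11-
  m15: 0-1-11,0-111-,00--11,00-11-
  m19: --0011,0--011
  m21: 010101 ←essential
  m27: 0--011,0-1-11
  m30: -11110,0-111-
  m35: --0011,-00-11
  m38: -0011- ←essential
  m39: -00-11,-0011-
  m49: 1100-1 ←essential
  m51: --0011,1100-1
  m61: 111101 ←essential
  m62: -11110 ←essential
Essential: -0011-, -11110, 001000, 010101, 1100-1, 111101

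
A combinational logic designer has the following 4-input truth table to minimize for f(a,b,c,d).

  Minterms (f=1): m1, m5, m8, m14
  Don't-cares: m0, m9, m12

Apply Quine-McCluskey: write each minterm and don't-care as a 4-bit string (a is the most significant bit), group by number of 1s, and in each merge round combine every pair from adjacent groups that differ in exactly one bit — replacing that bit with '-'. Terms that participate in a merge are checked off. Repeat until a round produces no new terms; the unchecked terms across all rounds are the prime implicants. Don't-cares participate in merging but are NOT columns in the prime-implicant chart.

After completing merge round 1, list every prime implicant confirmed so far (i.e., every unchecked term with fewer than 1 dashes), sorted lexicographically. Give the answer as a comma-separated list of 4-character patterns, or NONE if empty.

size-2^0 implicants → 0000(✓)  0001(✓)  0101(✓)  1000(✓)  1001(✓)  1100(✓)  1110(✓)
size-2^1 implicants → -000(✓)  -001(✓)  0-01  000-(✓)  1-00  100-(✓)  11-0
size-2^2 implicants → -00-
Unchecked terms (primes): -00-, 0-01, 1-00, 11-0

NONE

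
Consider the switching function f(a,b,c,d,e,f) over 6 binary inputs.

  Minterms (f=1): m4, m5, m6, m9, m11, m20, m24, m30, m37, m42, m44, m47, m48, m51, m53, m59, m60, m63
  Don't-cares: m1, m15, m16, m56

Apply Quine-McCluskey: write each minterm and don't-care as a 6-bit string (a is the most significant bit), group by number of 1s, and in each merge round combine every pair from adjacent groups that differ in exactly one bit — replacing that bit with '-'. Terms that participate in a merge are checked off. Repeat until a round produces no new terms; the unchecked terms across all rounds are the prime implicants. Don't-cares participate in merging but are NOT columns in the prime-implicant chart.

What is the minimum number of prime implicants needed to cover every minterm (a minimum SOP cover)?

11

Round 0: 000001✓ 000100✓ 000101✓ 000110✓ 001001✓ 001011✓ 001111✓ 010000✓ 010100✓ 011000✓ 011110 100101✓ 101010 101100✓ 101111✓ 110000✓ 110011✓ 110101✓ 111000✓ 111011✓ 111100✓ 111111✓
Round 1: -00101 -01111 -10000✓ -11000✓ 0-0100 00-001 000-01 0001-0 00010- 001-11 0010-1 01-000✓ 010-00 1-0101 1-1100 1-1111 11-000✓ 11-011 111-00 111-11
Round 2: -1-000
PIs = {-00101, -01111, -1-000, 0-0100, 00-001, 000-01, 0001-0, 00010-, 001-11, 0010-1, 010-00, 011110, 1-0101, 1-1100, 1-1111, 101010, 11-011, 111-00, 111-11}
Coverage chart:
  m4: 0-0100,0001-0,00010-
  m5: -00101,000-01,00010-
  m6: 0001-0 ←essential
  m9: 00-001,0010-1
  m11: 001-11,0010-1
  m20: 0-0100,010-00
  m24: -1-000 ←essential
  m30: 011110 ←essential
  m37: -00101,1-0101
  m42: 101010 ←essential
  m44: 1-1100 ←essential
  m47: -01111,1-1111
  m48: -1-000 ←essential
  m51: 11-011 ←essential
  m53: 1-0101 ←essential
  m59: 11-011,111-11
  m60: 1-1100,111-00
  m63: 1-1111,111-11
Essential: -1-000, 0001-0, 011110, 1-0101, 1-1100, 101010, 11-011
Petrick residual → -00101, 0-0100, 0010-1, 1-1111
Min cover (11 terms): b'c'de'f + bd'e'f' + a'c'de'f' + a'b'c'df' + a'b'cd'f + a'bcdef' + ac'de'f + acde'f' + acdef + ab'cd'ef' + abd'ef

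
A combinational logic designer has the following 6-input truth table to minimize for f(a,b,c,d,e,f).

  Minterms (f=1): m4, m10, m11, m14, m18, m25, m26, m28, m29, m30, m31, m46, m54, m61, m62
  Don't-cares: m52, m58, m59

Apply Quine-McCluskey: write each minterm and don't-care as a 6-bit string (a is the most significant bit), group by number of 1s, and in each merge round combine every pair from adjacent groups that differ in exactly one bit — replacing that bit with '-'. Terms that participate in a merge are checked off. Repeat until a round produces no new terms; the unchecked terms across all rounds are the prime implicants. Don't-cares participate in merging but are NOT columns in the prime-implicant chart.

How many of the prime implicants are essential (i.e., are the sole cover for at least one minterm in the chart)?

7

[col 0] 000100, 001010*, 001011*, 001110*, 010010*, 011001*, 011010*, 011100*, 011101*, 011110*, 011111*, 101110*, 110100*, 110110*, 111010*, 111011*, 111101*, 111110*
[col 1] -01110*, -11010*, -11101, -11110*, 0-1010*, 0-1110*, 001-10*, 00101-, 01-010, 011-01, 011-10*, 0111-0*, 0111-1*, 01110-*, 01111-*, 1-1110*, 11-110, 1101-0, 111-10*, 11101-
[col 2] --1110, -11-10, 0-1-10, 0111--
Prime implicants: --1110, -11-10, -11101, 0-1-10, 000100, 00101-, 01-010, 011-01, 0111--, 11-110, 1101-0, 11101-
PI chart (minterm → PIs covering it):
  4 | 000100  (sole → essential)
  10 | 0-1-10,00101-
  11 | 00101-  (sole → essential)
  14 | --1110,0-1-10
  18 | 01-010  (sole → essential)
  25 | 011-01  (sole → essential)
  26 | -11-10,0-1-10,01-010
  28 | 0111--  (sole → essential)
  29 | -11101,011-01,0111--
  30 | --1110,-11-10,0-1-10,0111--
  31 | 0111--  (sole → essential)
  46 | --1110  (sole → essential)
  54 | 11-110,1101-0
  61 | -11101  (sole → essential)
  62 | --1110,-11-10,11-110
Essential prime implicants: --1110, -11101, 000100, 00101-, 01-010, 011-01, 0111--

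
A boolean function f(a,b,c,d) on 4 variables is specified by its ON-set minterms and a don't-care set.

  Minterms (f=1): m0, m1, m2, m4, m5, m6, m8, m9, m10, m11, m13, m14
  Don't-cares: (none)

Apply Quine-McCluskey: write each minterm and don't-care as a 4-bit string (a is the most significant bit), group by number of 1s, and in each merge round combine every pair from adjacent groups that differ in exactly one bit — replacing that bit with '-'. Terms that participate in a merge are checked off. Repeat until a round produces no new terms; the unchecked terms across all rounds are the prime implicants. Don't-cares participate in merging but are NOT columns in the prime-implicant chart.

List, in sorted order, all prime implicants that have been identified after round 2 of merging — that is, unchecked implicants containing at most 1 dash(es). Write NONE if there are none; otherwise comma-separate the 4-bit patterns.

size-2^0 implicants → 0000(✓)  0001(✓)  0010(✓)  0100(✓)  0101(✓)  0110(✓)  1000(✓)  1001(✓)  1010(✓)  1011(✓)  1101(✓)  1110(✓)
size-2^1 implicants → -000(✓)  -001(✓)  -010(✓)  -101(✓)  -110(✓)  0-00(✓)  0-01(✓)  0-10(✓)  00-0(✓)  000-(✓)  01-0(✓)  010-(✓)  1-01(✓)  1-10(✓)  10-0(✓)  10-1(✓)  100-(✓)  101-(✓)
size-2^2 implicants → --01  --10  -0-0  -00-  0--0  0-0-  10--
Unchecked terms (primes): --01, --10, -0-0, -00-, 0--0, 0-0-, 10--

NONE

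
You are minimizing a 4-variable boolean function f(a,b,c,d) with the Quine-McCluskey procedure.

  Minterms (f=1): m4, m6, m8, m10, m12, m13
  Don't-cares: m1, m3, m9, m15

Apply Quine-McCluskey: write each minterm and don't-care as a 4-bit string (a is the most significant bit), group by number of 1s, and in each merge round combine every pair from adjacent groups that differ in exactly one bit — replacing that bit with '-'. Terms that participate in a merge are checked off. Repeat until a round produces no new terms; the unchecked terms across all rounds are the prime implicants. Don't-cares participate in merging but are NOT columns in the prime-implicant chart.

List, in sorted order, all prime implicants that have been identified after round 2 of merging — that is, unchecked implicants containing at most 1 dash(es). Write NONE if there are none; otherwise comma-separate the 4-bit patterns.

-001, -100, 00-1, 01-0, 10-0, 11-1

Round 0: 0001✓ 0011✓ 0100✓ 0110✓ 1000✓ 1001✓ 1010✓ 1100✓ 1101✓ 1111✓
Round 1: -001 -100 00-1 01-0 1-00✓ 1-01✓ 10-0 100-✓ 11-1 110-✓
Round 2: 1-0-
PIs = {-001, -100, 00-1, 01-0, 1-0-, 10-0, 11-1}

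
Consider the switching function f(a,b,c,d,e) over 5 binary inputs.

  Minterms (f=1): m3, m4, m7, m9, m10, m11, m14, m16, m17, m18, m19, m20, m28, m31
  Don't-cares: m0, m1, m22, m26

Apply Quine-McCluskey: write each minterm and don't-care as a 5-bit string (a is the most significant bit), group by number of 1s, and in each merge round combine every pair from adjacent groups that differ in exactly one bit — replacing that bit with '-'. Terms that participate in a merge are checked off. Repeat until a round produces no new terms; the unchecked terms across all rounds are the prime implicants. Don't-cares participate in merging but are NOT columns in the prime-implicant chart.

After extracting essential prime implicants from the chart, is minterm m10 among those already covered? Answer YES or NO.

size-2^0 implicants → 00000(✓)  00001(✓)  00011(✓)  00100(✓)  00111(✓)  01001(✓)  01010(✓)  01011(✓)  01110(✓)  10000(✓)  10001(✓)  10010(✓)  10011(✓)  10100(✓)  10110(✓)  11010(✓)  11100(✓)  11111
size-2^1 implicants → -0000(✓)  -0001(✓)  -0011(✓)  -0100(✓)  -1010  0-001(✓)  0-011(✓)  00-00(✓)  00-11  000-1(✓)  0000-(✓)  01-10  010-1(✓)  0101-  1-010  1-100  10-00(✓)  10-10(✓)  100-0(✓)  100-1(✓)  1000-(✓)  1001-(✓)  101-0(✓)
size-2^2 implicants → -0-00  -00-1  -000-  0-0-1  10--0  100--
Unchecked terms (primes): -0-00, -00-1, -000-, -1010, 0-0-1, 00-11, 01-10, 0101-, 1-010, 1-100, 10--0, 100--, 11111
Minterm coverage:
  m3 ⊆ -00-1,0-0-1,00-11
  m4 ⊆ -0-00 [E]
  m7 ⊆ 00-11 [E]
  m9 ⊆ 0-0-1 [E]
  m10 ⊆ -1010,01-10,0101-
  m11 ⊆ 0-0-1,0101-
  m14 ⊆ 01-10 [E]
  m16 ⊆ -0-00,-000-,10--0,100--
  m17 ⊆ -00-1,-000-,100--
  m18 ⊆ 1-010,10--0,100--
  m19 ⊆ -00-1,100--
  m20 ⊆ -0-00,1-100,10--0
  m28 ⊆ 1-100 [E]
  m31 ⊆ 11111 [E]
E = {-0-00, 0-0-1, 00-11, 01-10, 1-100, 11111}

YES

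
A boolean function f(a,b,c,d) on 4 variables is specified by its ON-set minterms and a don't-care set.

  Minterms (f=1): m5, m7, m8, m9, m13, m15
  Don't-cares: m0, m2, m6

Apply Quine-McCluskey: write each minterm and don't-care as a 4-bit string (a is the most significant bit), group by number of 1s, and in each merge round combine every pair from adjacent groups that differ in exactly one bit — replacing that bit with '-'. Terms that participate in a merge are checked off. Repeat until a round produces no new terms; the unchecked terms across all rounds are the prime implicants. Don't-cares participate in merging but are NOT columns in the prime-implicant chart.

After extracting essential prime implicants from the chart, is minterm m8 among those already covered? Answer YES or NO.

NO

size-2^0 implicants → 0000(✓)  0010(✓)  0101(✓)  0110(✓)  0111(✓)  1000(✓)  1001(✓)  1101(✓)  1111(✓)
size-2^1 implicants → -000  -101(✓)  -111(✓)  0-10  00-0  01-1(✓)  011-  1-01  100-  11-1(✓)
size-2^2 implicants → -1-1
Unchecked terms (primes): -000, -1-1, 0-10, 00-0, 011-, 1-01, 100-
Minterm coverage:
  m5 ⊆ -1-1 [E]
  m7 ⊆ -1-1,011-
  m8 ⊆ -000,100-
  m9 ⊆ 1-01,100-
  m13 ⊆ -1-1,1-01
  m15 ⊆ -1-1 [E]
E = {-1-1}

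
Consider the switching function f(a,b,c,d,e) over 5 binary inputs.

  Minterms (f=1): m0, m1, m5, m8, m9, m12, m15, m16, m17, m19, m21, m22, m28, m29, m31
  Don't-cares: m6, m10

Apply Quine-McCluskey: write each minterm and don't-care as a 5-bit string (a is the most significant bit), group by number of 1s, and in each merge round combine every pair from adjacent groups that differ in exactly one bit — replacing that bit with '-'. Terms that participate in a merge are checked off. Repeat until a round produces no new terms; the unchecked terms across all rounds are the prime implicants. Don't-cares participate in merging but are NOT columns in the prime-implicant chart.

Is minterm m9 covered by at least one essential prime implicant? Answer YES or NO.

YES

size-2^0 implicants → 00000(✓)  00001(✓)  00101(✓)  00110(✓)  01000(✓)  01001(✓)  01010(✓)  01100(✓)  01111(✓)  10000(✓)  10001(✓)  10011(✓)  10101(✓)  10110(✓)  11100(✓)  11101(✓)  11111(✓)
size-2^1 implicants → -0000(✓)  -0001(✓)  -0101(✓)  -0110  -1100  -1111  0-000(✓)  0-001(✓)  00-01(✓)  0000-(✓)  01-00  010-0  0100-(✓)  1-101  10-01(✓)  100-1  1000-(✓)  111-1  1110-
size-2^2 implicants → -0-01  -000-  0-00-
Unchecked terms (primes): -0-01, -000-, -0110, -1100, -1111, 0-00-, 01-00, 010-0, 1-101, 100-1, 111-1, 1110-
Minterm coverage:
  m0 ⊆ -000-,0-00-
  m1 ⊆ -0-01,-000-,0-00-
  m5 ⊆ -0-01 [E]
  m8 ⊆ 0-00-,01-00,010-0
  m9 ⊆ 0-00- [E]
  m12 ⊆ -1100,01-00
  m15 ⊆ -1111 [E]
  m16 ⊆ -000- [E]
  m17 ⊆ -0-01,-000-,100-1
  m19 ⊆ 100-1 [E]
  m21 ⊆ -0-01,1-101
  m22 ⊆ -0110 [E]
  m28 ⊆ -1100,1110-
  m29 ⊆ 1-101,111-1,1110-
  m31 ⊆ -1111,111-1
E = {-0-01, -000-, -0110, -1111, 0-00-, 100-1}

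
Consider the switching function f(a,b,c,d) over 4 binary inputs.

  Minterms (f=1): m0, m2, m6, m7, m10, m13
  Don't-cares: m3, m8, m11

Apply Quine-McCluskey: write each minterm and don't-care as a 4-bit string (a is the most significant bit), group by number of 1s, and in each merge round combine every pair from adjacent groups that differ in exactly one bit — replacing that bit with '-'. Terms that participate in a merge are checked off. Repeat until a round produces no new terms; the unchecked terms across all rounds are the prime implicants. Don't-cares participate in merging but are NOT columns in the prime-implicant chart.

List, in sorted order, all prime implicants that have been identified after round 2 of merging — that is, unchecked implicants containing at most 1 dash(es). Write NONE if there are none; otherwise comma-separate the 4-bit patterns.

size-2^0 implicants → 0000(✓)  0010(✓)  0011(✓)  0110(✓)  0111(✓)  1000(✓)  1010(✓)  1011(✓)  1101
size-2^1 implicants → -000(✓)  -010(✓)  -011(✓)  0-10(✓)  0-11(✓)  00-0(✓)  001-(✓)  011-(✓)  10-0(✓)  101-(✓)
size-2^2 implicants → -0-0  -01-  0-1-
Unchecked terms (primes): -0-0, -01-, 0-1-, 1101

1101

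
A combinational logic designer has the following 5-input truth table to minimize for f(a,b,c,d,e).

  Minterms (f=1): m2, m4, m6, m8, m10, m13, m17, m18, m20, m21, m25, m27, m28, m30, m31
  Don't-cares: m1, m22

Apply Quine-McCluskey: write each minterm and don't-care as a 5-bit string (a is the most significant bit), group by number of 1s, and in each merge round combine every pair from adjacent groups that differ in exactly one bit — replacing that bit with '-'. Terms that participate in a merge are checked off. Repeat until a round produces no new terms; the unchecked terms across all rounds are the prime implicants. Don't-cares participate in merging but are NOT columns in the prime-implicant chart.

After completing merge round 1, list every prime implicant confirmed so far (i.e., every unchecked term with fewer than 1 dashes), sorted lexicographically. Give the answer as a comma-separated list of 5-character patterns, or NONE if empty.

01101

[col 0] 00001*, 00010*, 00100*, 00110*, 01000*, 01010*, 01101, 10001*, 10010*, 10100*, 10101*, 10110*, 11001*, 11011*, 11100*, 11110*, 11111*
[col 1] -0001, -0010*, -0100*, -0110*, 0-010, 00-10*, 001-0*, 010-0, 1-001, 1-100*, 1-110*, 10-01, 10-10*, 101-0*, 1010-, 11-11, 110-1, 111-0*, 1111-
[col 2] -0-10, -01-0, 1-1-0
Prime implicants: -0-10, -0001, -01-0, 0-010, 010-0, 01101, 1-001, 1-1-0, 10-01, 1010-, 11-11, 110-1, 1111-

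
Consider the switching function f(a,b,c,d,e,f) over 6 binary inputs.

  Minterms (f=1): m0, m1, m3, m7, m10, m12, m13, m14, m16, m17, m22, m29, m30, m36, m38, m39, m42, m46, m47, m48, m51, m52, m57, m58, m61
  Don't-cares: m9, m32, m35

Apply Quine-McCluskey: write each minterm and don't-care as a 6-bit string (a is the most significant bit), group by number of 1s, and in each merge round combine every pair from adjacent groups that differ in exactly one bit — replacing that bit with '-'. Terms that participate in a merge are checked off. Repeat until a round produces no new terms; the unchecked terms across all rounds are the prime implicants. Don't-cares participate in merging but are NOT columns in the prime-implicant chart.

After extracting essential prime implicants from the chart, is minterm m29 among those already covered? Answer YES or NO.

[col 0] 000000*, 000001*, 000011*, 000111*, 001001*, 001010*, 001100*, 001101*, 001110*, 010000*, 010001*, 010110*, 011101*, 011110*, 100000*, 100011*, 100100*, 100110*, 100111*, 101010*, 101110*, 101111*, 110000*, 110011*, 110100*, 111001*, 111010*, 111101*
[col 1] -00000*, -00011*, -00111*, -01010*, -01110*, -10000*, -11101, 0-0000*, 0-0001*, 0-1101, 0-1110, 00-001, 000-11*, 0000-1, 00000-*, 001-01, 001-10*, 0011-0, 00110-, 01-110, 01000-*, 1-0000*, 1-0011, 1-0100*, 1-1010, 10-110*, 10-111*, 100-00*, 100-11*, 1001-0, 10011-*, 101-10*, 10111-*, 110-00*, 111-01
[col 2] --0000, -00-11, -01-10, 0-000-, 1-0-00, 10-11-
Prime implicants: --0000, -00-11, -01-10, -11101, 0-000-, 0-1101, 0-1110, 00-001, 0000-1, 001-01, 0011-0, 00110-, 01-110, 1-0-00, 1-0011, 1-1010, 10-11-, 1001-0, 111-01
PI chart (minterm → PIs covering it):
  0 | --0000,0-000-
  1 | 0-000-,00-001,0000-1
  3 | -00-11,0000-1
  7 | -00-11  (sole → essential)
  10 | -01-10  (sole → essential)
  12 | 0011-0,00110-
  13 | 0-1101,001-01,00110-
  14 | -01-10,0-1110,0011-0
  16 | --0000,0-000-
  17 | 0-000-  (sole → essential)
  22 | 01-110  (sole → essential)
  29 | -11101,0-1101
  30 | 0-1110,01-110
  36 | 1-0-00,1001-0
  38 | 10-11-,1001-0
  39 | -00-11,10-11-
  42 | -01-10,1-1010
  46 | -01-10,10-11-
  47 | 10-11-  (sole → essential)
  48 | --0000,1-0-00
  51 | 1-0011  (sole → essential)
  52 | 1-0-00  (sole → essential)
  57 | 111-01  (sole → essential)
  58 | 1-1010  (sole → essential)
  61 | -11101,111-01
Essential prime implicants: -00-11, -01-10, 0-000-, 01-110, 1-0-00, 1-0011, 1-1010, 10-11-, 111-01

NO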